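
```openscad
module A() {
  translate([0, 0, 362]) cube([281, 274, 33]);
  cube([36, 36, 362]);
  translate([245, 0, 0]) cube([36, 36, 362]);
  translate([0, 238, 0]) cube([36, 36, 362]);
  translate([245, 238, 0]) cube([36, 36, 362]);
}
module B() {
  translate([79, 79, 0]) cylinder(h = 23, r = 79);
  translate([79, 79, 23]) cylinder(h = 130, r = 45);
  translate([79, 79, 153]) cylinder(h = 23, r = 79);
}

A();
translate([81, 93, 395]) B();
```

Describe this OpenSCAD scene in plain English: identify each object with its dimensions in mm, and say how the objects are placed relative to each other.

A is a four-legged stool. The seat is 281×274 mm, 33 mm thick, top at z = 395 mm. It stands on four square legs, each 36×36 mm in cross-section, from z = 0 to the seat underside, each flush with a corner of the seat.

B is a spool: two coaxial disc flanges of radius 79 mm and thickness 23 mm, joined by a core cylinder of radius 45 mm and height 130 mm. The lower flange rests on z = 0 and the three cylinders share a vertical axis.

The spool is on top of the stool.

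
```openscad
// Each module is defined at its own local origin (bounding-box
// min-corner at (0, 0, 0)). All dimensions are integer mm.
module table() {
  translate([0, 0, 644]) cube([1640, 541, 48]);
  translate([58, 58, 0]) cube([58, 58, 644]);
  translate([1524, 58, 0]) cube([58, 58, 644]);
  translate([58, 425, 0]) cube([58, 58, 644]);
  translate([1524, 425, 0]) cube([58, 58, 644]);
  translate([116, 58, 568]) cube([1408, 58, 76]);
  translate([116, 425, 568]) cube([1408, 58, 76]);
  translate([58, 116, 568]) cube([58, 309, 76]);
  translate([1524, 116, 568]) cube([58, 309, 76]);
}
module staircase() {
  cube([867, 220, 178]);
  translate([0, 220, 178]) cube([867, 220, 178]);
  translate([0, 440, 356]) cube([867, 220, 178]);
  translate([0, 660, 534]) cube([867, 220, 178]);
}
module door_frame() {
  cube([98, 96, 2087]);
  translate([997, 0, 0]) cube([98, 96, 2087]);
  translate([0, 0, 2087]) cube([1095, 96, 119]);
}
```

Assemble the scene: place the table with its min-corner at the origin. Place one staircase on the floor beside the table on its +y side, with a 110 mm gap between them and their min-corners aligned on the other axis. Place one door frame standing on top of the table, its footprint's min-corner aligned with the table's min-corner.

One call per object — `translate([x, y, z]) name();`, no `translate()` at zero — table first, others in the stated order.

table();
translate([0, 651, 0]) staircase();
translate([0, 0, 692]) door_frame();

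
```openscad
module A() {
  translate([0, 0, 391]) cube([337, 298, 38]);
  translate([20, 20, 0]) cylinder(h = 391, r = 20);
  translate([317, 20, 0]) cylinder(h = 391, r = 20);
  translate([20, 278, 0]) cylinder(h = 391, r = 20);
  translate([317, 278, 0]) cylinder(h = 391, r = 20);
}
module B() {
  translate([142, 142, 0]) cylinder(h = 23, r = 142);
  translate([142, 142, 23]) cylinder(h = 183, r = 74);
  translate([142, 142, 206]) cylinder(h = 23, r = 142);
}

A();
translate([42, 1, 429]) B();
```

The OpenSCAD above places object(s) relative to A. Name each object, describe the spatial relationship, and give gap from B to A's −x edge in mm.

The spool's min-x is at 42; the stool's min-x is 0; gap = 42 mm.

A is a stool. B is a spool. The spool is on top of the stool. The gap from the spool to the stool's −x edge is 42 mm.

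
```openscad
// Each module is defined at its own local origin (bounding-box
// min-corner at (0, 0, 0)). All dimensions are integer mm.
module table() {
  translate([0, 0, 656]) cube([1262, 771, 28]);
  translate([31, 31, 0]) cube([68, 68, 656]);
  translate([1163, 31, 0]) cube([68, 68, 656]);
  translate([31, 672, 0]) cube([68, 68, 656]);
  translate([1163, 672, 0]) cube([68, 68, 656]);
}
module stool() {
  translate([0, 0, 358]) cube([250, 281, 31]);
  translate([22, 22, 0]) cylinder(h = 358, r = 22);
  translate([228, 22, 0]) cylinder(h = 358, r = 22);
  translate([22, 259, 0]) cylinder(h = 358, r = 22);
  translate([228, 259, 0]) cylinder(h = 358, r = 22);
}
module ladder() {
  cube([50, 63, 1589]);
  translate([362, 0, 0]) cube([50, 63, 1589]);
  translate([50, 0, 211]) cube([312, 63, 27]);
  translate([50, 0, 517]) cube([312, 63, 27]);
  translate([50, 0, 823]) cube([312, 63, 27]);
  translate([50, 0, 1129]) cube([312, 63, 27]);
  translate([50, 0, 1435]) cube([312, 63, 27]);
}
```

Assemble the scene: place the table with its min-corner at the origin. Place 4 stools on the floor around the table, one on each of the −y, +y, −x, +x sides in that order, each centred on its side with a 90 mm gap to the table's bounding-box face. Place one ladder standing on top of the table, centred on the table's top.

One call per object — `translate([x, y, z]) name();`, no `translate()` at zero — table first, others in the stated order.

table();
translate([506, -371, 0]) stool();
translate([506, 861, 0]) stool();
translate([-340, 245, 0]) stool();
translate([1352, 245, 0]) stool();
translate([425, 354, 684]) ladder();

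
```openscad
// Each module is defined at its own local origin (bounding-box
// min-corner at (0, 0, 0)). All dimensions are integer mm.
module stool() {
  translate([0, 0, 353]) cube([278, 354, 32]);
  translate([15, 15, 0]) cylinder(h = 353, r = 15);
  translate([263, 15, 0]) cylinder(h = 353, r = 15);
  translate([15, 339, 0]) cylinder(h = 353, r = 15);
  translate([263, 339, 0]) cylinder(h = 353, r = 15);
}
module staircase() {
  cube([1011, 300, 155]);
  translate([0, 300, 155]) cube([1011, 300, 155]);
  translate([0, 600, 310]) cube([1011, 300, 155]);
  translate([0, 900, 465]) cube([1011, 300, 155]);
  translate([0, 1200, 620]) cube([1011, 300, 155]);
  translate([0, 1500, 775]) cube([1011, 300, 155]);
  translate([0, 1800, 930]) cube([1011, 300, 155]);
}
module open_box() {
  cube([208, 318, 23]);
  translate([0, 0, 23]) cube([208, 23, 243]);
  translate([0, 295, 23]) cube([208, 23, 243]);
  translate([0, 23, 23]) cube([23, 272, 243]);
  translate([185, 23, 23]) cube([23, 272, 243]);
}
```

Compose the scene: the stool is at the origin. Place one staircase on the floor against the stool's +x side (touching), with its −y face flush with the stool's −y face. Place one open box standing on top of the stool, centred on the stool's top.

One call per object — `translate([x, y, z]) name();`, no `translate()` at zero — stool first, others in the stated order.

stool();
translate([278, 0, 0]) staircase();
translate([35, 18, 385]) open_box();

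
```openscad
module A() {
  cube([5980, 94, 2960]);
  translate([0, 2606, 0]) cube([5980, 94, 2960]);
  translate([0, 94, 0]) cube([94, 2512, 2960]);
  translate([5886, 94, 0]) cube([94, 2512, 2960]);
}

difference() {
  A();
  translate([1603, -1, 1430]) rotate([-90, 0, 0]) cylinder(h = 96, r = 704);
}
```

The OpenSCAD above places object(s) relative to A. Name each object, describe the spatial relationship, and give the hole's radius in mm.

A is a house frame. The house frame has a circular hole through its front wall. The hole's radius is 704 mm.

The subtracted cylinder has r = 704 mm.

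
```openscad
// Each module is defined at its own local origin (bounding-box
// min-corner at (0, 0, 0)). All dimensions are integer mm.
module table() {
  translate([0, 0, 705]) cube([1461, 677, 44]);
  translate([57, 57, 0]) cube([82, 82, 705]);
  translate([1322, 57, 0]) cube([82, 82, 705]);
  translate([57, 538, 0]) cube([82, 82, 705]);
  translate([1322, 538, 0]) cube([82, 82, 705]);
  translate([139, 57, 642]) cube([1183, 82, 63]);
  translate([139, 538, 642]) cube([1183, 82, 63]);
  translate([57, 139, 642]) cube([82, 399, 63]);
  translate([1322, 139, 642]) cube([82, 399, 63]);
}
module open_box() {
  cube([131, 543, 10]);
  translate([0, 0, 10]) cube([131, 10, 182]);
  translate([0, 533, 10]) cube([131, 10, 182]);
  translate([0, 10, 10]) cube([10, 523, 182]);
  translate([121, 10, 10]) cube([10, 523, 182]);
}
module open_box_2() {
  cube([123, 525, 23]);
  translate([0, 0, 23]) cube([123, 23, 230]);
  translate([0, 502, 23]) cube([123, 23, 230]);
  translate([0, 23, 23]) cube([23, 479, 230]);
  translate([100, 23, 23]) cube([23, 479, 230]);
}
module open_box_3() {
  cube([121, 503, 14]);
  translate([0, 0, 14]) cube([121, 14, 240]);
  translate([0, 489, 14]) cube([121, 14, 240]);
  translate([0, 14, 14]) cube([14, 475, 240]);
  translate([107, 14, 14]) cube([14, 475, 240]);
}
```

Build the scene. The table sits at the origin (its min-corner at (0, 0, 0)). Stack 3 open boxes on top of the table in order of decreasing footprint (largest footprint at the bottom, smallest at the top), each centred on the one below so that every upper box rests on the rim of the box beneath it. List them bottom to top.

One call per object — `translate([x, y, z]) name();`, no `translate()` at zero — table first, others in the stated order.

table();
translate([665, 67, 749]) open_box();
translate([669, 76, 941]) open_box_2();
translate([670, 87, 1194]) open_box_3();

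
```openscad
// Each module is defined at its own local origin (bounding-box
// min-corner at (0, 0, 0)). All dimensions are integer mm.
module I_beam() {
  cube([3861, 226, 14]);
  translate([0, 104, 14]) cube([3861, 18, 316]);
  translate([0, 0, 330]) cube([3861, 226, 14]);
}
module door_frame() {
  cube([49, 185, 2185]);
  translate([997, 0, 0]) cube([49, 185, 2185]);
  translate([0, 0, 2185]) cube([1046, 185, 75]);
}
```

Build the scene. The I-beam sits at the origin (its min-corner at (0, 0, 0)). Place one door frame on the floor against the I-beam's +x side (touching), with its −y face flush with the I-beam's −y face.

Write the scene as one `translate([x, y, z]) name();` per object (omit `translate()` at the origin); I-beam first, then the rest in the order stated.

I_beam();
translate([3861, 0, 0]) door_frame();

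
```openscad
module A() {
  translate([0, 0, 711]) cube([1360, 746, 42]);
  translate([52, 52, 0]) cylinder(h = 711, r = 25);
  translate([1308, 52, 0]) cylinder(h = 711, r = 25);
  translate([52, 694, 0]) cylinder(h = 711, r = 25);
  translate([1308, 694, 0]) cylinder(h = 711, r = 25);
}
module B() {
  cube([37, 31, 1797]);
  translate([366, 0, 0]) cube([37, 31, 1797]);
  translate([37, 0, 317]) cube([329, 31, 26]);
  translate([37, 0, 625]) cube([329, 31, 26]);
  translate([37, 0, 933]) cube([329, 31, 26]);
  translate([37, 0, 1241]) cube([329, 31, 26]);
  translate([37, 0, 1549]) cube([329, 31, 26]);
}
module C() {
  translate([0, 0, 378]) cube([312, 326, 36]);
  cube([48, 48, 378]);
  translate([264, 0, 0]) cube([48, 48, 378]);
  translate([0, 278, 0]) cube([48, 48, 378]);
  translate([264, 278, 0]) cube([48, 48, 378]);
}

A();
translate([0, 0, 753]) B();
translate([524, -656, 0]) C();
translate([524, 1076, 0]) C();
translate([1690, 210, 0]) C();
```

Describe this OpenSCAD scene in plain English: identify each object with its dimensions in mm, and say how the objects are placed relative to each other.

A is a rectangular dining table. The top is 1360×746×42 mm with its upper surface at z = 753 mm. It stands on four round legs of 50 mm diameter, each leg's bounding box inset 27 mm from the nearest pair of top edges, running from the floor to the underside of the top.

B is a straight ladder. Two 37×31 mm vertical rails, 1797 mm tall, stand 403 mm apart (outside-to-outside) with their front faces coplanar on the −y side. 5 rungs, each 31 mm deep and 26 mm tall, span between the inner faces of the rails, front faces flush with the rails. The lowest rung's underside is at z = 317 mm and rungs are spaced 308 mm apart (underside to underside).

C is a four-legged stool. The seat is 312×326 mm, 36 mm thick, top at z = 414 mm. It stands on four square legs, each 48×48 mm in cross-section, from z = 0 to the seat underside, each flush with a corner of the seat.

The ladder is on top of the table. Three stools sit around the table at the −y, +y, +x sides.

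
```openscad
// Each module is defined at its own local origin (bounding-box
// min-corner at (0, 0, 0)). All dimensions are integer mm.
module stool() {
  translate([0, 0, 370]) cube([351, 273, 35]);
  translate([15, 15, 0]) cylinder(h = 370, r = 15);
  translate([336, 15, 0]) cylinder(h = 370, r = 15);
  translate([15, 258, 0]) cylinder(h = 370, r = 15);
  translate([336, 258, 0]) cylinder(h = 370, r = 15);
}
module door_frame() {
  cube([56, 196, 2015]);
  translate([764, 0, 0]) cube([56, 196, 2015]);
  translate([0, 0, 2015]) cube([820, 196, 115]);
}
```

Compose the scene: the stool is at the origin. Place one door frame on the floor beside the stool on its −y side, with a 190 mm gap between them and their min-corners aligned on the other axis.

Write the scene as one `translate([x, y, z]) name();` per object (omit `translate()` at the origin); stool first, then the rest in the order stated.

stool();
translate([0, -386, 0]) door_frame();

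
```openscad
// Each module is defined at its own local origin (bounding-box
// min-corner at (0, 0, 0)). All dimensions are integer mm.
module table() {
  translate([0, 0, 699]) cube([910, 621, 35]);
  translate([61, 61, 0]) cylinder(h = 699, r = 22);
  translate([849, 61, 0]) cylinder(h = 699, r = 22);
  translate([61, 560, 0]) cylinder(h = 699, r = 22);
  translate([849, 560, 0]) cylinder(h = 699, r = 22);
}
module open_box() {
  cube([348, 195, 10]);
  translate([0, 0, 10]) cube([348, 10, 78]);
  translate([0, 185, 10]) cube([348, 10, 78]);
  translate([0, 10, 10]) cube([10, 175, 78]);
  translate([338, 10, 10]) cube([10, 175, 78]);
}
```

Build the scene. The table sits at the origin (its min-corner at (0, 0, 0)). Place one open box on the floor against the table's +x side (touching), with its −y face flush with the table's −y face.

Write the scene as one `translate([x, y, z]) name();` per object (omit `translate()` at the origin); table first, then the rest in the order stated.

table();
translate([910, 0, 0]) open_box();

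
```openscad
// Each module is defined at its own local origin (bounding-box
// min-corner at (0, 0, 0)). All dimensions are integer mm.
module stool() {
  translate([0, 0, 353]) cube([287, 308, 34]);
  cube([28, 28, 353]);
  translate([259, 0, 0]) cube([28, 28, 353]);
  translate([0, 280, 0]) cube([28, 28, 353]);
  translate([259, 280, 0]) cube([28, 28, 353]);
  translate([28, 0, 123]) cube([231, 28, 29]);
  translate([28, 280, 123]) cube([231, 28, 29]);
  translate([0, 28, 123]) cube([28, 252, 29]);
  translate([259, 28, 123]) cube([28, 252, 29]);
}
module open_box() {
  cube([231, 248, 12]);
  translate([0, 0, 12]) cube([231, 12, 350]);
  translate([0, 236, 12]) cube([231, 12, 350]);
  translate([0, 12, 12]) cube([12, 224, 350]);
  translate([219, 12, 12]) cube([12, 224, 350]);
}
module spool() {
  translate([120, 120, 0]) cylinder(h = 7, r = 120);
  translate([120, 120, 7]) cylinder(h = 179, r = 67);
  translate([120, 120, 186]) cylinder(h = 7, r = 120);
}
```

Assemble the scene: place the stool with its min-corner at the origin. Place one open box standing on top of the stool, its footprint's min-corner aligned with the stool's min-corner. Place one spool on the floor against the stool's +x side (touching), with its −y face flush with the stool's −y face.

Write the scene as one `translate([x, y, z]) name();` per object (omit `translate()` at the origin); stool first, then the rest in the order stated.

stool();
translate([0, 0, 387]) open_box();
translate([287, 0, 0]) spool();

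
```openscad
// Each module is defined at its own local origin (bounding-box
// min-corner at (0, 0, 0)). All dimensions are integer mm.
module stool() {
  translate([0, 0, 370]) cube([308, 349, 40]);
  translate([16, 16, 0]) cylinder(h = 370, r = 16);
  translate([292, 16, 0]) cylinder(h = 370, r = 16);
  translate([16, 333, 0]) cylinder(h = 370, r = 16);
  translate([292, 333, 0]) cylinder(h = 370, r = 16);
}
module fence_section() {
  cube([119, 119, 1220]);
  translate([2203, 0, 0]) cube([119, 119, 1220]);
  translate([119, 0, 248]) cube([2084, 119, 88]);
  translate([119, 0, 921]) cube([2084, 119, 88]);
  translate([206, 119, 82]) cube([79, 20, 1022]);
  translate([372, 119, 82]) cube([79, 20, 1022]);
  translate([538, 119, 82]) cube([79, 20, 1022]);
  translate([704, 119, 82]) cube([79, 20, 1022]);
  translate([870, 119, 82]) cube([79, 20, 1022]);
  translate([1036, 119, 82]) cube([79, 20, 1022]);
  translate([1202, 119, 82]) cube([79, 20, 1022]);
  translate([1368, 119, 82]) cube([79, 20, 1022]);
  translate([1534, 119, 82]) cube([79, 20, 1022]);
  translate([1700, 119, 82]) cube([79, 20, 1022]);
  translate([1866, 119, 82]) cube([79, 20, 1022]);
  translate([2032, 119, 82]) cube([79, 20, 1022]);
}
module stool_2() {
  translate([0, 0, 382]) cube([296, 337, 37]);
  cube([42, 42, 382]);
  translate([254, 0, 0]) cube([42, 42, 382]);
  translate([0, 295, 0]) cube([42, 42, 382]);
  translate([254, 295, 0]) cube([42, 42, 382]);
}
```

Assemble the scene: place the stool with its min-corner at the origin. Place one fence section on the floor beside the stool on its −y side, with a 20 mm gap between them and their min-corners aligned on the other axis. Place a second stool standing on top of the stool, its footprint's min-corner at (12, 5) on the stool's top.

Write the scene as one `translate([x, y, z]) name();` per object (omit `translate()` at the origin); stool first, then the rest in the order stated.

stool();
translate([0, -159, 0]) fence_section();
translate([12, 5, 410]) stool_2();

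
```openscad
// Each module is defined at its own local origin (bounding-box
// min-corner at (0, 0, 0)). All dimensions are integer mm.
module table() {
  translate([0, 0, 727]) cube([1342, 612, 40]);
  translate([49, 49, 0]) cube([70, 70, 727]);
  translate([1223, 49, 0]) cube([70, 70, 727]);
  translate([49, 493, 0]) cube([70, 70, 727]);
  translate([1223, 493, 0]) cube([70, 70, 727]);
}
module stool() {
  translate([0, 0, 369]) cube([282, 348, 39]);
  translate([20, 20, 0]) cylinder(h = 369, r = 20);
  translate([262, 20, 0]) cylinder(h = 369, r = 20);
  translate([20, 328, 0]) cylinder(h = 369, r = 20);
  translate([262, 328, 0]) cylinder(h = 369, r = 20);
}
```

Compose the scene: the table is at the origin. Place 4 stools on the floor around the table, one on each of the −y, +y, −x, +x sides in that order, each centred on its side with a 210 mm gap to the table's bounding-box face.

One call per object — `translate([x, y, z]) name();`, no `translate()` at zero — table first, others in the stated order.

table();
translate([530, -558, 0]) stool();
translate([530, 822, 0]) stool();
translate([-492, 132, 0]) stool();
translate([1552, 132, 0]) stool();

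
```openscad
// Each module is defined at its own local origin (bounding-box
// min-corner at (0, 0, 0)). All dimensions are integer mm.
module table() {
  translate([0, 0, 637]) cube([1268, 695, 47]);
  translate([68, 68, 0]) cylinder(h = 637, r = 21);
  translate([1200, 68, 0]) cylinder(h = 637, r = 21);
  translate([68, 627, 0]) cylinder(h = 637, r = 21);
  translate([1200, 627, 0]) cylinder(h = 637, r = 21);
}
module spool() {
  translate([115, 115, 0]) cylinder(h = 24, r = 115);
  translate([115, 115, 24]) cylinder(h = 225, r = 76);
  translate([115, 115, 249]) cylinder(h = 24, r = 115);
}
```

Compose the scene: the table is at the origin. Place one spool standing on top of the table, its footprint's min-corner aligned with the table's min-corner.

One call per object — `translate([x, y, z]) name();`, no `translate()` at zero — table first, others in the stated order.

table();
translate([0, 0, 684]) spool();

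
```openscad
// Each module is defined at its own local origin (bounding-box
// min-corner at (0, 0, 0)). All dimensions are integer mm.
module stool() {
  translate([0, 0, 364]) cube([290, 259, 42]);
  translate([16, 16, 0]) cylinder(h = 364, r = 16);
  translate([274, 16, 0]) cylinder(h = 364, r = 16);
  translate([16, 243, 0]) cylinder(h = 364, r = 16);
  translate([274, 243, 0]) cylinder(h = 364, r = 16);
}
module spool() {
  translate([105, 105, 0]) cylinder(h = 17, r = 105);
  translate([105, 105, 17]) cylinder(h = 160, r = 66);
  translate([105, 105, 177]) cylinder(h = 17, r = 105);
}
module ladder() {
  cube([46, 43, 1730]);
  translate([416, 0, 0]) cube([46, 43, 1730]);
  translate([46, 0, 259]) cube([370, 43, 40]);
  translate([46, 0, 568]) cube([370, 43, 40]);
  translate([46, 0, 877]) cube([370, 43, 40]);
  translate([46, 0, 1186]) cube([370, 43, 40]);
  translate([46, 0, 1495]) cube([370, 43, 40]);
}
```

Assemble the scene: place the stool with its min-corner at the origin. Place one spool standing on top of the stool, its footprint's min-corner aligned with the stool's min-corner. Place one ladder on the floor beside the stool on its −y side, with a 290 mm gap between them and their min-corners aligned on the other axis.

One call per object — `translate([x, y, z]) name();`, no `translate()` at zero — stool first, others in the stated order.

stool();
translate([0, 0, 406]) spool();
translate([0, -333, 0]) ladder();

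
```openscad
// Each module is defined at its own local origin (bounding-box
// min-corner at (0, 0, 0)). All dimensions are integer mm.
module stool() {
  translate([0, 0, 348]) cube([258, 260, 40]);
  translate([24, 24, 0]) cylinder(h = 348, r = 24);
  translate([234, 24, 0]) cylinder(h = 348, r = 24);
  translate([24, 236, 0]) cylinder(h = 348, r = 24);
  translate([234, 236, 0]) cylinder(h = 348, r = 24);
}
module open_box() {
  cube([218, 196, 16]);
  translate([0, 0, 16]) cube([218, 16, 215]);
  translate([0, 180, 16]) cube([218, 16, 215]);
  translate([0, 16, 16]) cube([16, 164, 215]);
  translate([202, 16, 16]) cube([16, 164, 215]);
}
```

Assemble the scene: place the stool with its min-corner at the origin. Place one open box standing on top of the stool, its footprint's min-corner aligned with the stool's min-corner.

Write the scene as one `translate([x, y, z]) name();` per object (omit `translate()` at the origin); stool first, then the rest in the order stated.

stool();
translate([0, 0, 388]) open_box();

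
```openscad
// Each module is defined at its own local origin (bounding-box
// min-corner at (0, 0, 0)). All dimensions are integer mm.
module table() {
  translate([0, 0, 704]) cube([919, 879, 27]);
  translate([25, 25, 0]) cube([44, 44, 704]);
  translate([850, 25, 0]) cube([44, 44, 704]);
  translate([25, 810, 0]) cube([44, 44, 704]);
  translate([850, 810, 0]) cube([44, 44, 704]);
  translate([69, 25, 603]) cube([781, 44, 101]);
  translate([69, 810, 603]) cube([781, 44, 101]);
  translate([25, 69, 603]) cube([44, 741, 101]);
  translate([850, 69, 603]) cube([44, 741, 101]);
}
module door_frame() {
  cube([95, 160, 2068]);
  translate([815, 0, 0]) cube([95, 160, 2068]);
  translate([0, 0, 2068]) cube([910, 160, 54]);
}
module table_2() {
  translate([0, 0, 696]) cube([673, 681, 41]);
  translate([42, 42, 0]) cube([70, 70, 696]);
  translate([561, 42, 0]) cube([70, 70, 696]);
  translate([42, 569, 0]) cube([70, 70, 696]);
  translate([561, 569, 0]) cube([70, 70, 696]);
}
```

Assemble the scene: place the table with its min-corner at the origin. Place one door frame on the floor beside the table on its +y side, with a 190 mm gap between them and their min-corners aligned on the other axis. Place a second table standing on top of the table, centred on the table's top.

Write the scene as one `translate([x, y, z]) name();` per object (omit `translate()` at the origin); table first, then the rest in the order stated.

table();
translate([0, 1069, 0]) door_frame();
translate([123, 99, 731]) table_2();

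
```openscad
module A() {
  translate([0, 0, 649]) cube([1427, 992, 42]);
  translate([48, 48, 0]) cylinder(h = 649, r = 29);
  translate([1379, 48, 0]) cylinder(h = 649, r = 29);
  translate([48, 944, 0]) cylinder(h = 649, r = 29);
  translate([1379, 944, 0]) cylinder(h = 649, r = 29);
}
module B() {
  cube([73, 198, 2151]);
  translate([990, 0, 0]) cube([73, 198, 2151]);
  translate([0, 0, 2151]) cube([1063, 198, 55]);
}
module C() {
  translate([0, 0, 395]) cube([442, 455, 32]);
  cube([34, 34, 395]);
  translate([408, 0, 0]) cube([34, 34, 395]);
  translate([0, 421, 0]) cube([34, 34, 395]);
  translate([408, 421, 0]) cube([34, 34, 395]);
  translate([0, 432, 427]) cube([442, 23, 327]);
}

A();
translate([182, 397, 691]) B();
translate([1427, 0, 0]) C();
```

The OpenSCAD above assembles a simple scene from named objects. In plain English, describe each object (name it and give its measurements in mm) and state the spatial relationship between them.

A is a rectangular dining table. The top is 1427×992×42 mm with its upper surface at z = 691 mm. It stands on four round legs of 58 mm diameter, each leg's bounding box inset 19 mm from the nearest pair of top edges, running from the floor to the underside of the top.

B is a door frame. The clear opening is 917 mm wide and 2151 mm high. Two 73 mm wide jambs, 198 mm deep, stand either side of the opening from the floor to the top of the opening. A 55 mm thick head sits across the top of both jambs, spanning the full outside width of the frame.

C is a chair: 442×455 mm seat, 32 mm thick, top at z = 427 mm, on four 34 mm square corner legs flush with the seat edges. A 23 mm thick backrest slab spans the full seat width, extending 327 mm above the seat top, its back face flush with the seat's +y edge.

The door frame is on top of the table, centred. The chair is against the table's +x side, with their −y faces flush.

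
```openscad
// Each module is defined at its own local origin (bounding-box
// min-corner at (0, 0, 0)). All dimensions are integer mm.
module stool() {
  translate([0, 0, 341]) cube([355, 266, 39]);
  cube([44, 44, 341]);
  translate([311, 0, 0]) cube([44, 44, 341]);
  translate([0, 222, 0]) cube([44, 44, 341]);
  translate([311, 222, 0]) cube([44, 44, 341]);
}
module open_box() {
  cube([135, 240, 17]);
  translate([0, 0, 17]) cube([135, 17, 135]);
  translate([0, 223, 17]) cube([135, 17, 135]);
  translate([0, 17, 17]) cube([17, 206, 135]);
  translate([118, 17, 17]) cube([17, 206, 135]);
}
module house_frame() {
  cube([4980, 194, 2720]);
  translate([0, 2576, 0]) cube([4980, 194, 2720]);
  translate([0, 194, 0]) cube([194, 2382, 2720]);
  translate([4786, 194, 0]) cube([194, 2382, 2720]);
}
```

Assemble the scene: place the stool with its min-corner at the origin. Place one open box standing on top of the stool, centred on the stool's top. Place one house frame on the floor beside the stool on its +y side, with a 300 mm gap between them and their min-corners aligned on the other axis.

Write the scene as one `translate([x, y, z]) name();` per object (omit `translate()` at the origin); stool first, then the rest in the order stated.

stool();
translate([110, 13, 380]) open_box();
translate([0, 566, 0]) house_frame();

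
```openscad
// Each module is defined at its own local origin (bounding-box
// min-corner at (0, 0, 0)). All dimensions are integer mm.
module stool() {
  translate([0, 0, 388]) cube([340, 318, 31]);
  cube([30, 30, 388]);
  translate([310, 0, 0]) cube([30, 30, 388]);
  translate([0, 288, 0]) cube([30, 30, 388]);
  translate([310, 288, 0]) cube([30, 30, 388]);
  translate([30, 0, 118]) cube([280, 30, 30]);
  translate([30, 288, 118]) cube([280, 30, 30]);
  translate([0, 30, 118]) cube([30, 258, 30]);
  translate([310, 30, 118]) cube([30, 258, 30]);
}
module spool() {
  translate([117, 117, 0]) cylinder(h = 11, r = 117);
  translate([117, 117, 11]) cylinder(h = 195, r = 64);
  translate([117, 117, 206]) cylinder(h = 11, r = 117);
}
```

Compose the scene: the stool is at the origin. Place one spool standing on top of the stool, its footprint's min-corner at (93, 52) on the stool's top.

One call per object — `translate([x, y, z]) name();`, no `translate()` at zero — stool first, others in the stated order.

stool();
translate([93, 52, 419]) spool();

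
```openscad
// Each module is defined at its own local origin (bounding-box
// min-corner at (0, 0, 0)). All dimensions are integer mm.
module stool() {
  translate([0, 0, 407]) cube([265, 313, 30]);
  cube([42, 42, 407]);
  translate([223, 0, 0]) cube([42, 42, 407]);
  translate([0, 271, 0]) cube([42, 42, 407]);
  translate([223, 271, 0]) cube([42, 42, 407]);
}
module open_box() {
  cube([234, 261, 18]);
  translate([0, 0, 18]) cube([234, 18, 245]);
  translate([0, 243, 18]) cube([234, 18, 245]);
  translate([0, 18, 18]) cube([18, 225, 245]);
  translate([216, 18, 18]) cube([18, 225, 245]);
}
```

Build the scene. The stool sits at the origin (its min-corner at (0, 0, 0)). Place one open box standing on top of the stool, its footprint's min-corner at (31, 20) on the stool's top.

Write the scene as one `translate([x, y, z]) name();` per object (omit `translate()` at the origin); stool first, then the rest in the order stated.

stool();
translate([31, 20, 437]) open_box();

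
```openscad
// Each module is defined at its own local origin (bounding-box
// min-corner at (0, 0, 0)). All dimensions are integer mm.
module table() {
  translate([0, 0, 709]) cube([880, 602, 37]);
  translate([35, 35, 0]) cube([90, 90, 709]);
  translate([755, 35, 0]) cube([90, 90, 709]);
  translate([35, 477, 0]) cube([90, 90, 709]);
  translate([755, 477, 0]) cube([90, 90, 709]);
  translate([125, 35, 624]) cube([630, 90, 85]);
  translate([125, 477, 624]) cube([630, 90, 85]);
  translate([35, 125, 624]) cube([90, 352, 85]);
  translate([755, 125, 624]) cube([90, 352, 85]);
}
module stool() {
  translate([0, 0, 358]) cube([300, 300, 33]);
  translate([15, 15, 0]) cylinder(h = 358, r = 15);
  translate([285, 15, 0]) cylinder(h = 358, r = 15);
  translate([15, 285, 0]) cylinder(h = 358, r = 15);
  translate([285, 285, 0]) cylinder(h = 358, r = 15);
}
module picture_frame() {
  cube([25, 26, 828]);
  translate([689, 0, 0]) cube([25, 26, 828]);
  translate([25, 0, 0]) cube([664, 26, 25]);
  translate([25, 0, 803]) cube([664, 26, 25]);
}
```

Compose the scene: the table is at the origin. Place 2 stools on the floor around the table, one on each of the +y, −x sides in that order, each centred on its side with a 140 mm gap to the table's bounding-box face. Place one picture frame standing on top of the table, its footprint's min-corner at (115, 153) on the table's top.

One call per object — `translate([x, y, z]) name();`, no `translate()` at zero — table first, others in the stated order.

table();
translate([290, 742, 0]) stool();
translate([-440, 151, 0]) stool();
translate([115, 153, 746]) picture_frame();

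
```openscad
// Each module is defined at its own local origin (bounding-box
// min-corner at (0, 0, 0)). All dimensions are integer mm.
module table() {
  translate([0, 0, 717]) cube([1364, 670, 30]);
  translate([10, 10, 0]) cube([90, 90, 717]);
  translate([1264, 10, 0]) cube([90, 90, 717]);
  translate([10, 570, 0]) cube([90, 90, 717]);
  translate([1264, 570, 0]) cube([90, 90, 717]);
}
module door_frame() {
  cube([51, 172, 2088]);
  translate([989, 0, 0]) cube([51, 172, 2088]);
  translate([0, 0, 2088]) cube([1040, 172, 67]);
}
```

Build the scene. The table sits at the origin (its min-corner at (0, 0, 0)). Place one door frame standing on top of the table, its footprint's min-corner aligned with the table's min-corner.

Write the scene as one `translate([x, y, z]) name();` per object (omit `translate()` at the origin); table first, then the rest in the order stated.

table();
translate([0, 0, 747]) door_frame();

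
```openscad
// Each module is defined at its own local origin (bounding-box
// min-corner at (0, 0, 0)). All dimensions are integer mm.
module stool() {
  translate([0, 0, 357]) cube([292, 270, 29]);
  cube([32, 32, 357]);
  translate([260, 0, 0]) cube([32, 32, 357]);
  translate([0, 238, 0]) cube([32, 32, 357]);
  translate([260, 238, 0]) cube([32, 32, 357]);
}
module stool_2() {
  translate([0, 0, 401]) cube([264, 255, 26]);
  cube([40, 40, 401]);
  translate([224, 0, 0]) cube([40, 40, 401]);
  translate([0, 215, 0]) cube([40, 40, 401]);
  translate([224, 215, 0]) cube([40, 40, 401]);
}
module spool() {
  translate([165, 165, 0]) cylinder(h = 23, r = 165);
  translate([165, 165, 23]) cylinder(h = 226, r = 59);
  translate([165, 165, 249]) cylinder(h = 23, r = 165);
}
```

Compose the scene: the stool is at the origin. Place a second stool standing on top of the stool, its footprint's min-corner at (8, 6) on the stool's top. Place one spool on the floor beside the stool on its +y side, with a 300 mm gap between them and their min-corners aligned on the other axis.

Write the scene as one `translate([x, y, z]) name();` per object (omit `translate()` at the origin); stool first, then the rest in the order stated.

stool();
translate([8, 6, 386]) stool_2();
translate([0, 570, 0]) spool();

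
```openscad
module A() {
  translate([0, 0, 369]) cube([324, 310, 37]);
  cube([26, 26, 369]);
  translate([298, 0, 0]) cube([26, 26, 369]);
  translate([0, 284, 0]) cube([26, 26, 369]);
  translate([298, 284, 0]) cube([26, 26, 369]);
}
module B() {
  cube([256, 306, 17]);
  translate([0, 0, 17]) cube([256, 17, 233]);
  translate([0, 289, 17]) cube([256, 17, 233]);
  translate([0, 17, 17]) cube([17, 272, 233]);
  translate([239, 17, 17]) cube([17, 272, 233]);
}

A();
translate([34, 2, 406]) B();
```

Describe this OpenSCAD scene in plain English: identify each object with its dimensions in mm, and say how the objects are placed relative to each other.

A is a four-legged stool. The seat is a 324×310×37 mm slab whose top surface is at z = 406 mm; four square legs, each 26×26 mm in cross-section, run from the floor (z = 0) to the underside of the seat, each flush with a corner of the seat.

B is an open storage box with external size 256×306×250 mm and wall thickness 17 mm (the base is also 17 mm thick). The base covers the whole footprint; the four walls stand on the base, with the y-facing walls full-width and the x-facing walls fitting between their inner faces.

The open box is on top of the stool, centred.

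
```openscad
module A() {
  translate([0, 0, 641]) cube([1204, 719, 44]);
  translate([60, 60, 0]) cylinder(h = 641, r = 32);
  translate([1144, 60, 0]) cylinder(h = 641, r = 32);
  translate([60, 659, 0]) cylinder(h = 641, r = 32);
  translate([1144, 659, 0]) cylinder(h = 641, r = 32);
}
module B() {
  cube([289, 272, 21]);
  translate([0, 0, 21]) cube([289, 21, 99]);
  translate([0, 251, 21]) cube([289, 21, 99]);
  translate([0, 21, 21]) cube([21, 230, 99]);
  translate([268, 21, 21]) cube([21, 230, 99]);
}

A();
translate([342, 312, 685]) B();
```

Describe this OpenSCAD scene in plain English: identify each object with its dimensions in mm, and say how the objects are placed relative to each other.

A is a table: top 1204 mm (x) × 719 mm (y), 44 mm thick, upper face at z = 685 mm, on four round legs of 64 mm diameter, each leg's bounding box inset 28 mm from the nearest pair of top edges, running from z = 0 to the bottom of the top.

B is an open-topped rectangular box: outside dimensions 289×272×120 mm, with a uniform wall and base thickness of 21 mm. The base is a full 289×272 slab on the floor; four walls sit on top of the base. The front and back walls (the −y and +y sides) span the full width; the two side walls fit between them.

The open box is on top of the table.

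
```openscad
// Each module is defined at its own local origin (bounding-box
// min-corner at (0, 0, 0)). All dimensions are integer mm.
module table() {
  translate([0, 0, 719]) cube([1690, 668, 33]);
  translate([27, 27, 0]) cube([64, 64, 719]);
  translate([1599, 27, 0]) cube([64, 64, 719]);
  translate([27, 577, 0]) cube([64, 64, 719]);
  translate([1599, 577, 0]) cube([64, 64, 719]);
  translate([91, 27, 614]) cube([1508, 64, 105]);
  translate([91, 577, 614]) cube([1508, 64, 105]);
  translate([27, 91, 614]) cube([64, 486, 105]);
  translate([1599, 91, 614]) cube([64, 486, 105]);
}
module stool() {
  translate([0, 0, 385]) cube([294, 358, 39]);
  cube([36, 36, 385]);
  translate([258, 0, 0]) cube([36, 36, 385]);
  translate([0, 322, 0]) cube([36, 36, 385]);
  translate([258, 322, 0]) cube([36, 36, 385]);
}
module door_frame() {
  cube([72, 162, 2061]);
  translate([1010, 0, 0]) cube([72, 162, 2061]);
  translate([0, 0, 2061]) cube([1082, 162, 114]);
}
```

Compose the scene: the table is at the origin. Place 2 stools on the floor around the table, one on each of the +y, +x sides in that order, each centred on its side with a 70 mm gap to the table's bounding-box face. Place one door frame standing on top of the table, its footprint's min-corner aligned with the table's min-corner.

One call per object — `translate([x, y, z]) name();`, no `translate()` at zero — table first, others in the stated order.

table();
translate([698, 738, 0]) stool();
translate([1760, 155, 0]) stool();
translate([0, 0, 752]) door_frame();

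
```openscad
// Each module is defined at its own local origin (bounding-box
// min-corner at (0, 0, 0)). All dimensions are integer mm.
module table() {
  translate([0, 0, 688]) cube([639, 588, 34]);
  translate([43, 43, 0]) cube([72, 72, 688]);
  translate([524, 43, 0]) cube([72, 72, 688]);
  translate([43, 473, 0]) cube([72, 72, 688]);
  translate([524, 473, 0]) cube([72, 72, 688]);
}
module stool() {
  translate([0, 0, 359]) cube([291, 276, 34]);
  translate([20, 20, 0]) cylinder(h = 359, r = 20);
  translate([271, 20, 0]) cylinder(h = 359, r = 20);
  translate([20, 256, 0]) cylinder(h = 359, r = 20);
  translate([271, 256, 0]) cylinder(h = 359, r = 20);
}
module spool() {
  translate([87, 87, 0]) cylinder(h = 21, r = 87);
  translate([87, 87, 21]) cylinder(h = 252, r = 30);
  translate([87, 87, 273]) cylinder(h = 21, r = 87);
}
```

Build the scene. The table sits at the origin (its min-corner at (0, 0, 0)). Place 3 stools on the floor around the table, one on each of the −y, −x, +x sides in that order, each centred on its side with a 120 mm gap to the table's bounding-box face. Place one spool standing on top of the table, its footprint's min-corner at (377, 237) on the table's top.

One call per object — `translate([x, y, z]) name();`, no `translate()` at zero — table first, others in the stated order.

table();
translate([174, -396, 0]) stool();
translate([-411, 156, 0]) stool();
translate([759, 156, 0]) stool();
translate([377, 237, 722]) spool();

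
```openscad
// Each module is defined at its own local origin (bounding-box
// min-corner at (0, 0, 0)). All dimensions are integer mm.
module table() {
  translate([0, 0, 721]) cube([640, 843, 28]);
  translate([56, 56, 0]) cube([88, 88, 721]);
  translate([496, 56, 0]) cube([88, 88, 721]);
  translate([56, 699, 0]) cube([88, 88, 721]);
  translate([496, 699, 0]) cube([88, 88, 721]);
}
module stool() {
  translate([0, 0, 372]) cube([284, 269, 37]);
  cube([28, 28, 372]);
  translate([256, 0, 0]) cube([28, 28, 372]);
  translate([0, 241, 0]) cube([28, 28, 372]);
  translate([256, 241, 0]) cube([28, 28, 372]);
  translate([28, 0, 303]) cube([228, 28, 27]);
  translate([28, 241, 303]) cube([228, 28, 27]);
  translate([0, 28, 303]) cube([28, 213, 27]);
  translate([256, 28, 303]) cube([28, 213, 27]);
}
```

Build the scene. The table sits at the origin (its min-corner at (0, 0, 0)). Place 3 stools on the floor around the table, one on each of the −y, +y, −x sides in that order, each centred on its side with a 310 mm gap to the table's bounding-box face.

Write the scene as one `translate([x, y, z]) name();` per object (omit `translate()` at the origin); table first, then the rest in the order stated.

table();
translate([178, -579, 0]) stool();
translate([178, 1153, 0]) stool();
translate([-594, 287, 0]) stool();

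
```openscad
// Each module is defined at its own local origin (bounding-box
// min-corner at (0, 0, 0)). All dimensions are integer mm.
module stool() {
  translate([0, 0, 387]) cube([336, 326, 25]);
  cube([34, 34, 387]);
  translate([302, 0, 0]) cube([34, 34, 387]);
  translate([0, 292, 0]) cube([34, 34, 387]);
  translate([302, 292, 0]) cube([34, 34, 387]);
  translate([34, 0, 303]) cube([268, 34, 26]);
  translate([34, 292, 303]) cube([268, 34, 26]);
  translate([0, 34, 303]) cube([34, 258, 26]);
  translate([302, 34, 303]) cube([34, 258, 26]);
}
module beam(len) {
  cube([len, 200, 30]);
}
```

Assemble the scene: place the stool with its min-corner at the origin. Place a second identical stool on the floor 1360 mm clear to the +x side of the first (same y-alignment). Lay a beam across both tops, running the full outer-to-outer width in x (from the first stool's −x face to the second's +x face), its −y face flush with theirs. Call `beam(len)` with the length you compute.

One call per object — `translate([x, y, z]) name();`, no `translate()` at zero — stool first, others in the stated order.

stool();
translate([1696, 0, 0]) stool();
translate([0, 0, 412]) beam(2032);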